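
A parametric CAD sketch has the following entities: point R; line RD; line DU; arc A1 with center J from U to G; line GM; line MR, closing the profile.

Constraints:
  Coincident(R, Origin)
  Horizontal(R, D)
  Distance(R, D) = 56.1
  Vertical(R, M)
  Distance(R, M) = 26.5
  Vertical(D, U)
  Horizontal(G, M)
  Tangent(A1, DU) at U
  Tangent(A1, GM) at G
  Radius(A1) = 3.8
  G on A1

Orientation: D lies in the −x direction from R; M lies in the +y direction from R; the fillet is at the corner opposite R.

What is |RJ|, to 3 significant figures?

57.0

R is at the origin; RD is horizontal with |RD| = 56.1 and D on the −x side, so D = (-56.1, 0.00). R and M share the same x with |RM| = 26.5 and M on the +y side, so M = (0.00, 26.5). The virtual corner opposite R is at (-56.1, 26.5). Since A1 is tangent to DU there, JU ⟂ DU and tangency of A1 to GM means the radius JG is perpendicular to GM, with radius 3.8, so the center J sits 3.8 in from both sides at J = (-52.3, 22.7). Then |RJ| = |J − R| = 57.0.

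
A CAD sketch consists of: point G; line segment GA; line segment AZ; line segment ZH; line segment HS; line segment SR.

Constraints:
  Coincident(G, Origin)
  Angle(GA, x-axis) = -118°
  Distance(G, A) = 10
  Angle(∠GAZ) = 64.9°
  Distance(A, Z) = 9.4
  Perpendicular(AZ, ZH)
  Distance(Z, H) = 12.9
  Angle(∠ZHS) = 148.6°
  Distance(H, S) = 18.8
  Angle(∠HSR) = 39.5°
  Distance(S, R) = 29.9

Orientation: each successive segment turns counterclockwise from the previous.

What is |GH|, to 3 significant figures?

6.43

∠GAZ = 64.9° gives AZ at -2.90° from the x-axis; with |AZ| = 9.4, Z = (4.69, -9.31). AZ ⟂ ZH, so ZH runs at 87.1°; with |ZH| = 12.9, H = (5.35, 3.58). Then |GH| = |H − G| = 6.43.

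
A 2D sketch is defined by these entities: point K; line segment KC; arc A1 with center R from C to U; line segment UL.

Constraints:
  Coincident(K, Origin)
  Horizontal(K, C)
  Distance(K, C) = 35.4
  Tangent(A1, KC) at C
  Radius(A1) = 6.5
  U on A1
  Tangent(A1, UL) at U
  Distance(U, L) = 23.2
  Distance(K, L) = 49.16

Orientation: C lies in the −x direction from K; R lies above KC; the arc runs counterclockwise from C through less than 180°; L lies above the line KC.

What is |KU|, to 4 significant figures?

30.80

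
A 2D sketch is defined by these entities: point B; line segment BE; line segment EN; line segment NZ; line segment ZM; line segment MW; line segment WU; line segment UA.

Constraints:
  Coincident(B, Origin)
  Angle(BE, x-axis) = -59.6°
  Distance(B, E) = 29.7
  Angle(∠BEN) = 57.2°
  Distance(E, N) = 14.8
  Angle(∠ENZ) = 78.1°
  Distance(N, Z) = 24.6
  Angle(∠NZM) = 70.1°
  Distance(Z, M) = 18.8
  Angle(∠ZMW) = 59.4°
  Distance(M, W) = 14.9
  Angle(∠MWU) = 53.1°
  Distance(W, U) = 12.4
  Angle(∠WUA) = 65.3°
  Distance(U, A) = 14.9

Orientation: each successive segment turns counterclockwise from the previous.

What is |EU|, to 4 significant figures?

20.12

B is at the origin; BE runs at -59.6° with length 29.7, so E = (15.03, -25.62). ∠BEN = 57.2° gives EN at 63.20° from the x-axis; with |EN| = 14.8, N = (21.70, -12.41). ∠ENZ = 78.1° gives NZ at 165.1° from the x-axis; with |NZ| = 24.6, Z = (-2.071, -6.081). ∠NZM = 70.1° gives ZM at -85.00° from the x-axis; with |ZM| = 18.8, M = (-0.4321, -24.81). ∠ZMW = 59.4° gives MW at 35.60° from the x-axis; with |MW| = 14.9, W = (11.68, -16.14). ∠MWU = 53.1° gives WU at 162.5° from the x-axis; with |WU| = 12.4, U = (-0.1430, -12.41). Then |EU| = |U − E| = 20.12.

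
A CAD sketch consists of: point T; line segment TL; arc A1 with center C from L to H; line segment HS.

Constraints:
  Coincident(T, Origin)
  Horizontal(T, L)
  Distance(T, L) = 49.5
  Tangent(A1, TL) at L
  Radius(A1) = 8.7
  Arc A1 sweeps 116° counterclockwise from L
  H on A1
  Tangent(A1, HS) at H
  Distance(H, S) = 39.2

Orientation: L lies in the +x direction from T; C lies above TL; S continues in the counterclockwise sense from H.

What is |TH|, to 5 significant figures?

58.670

T is at the origin; T and L share the same y with |TL| = 49.5 and L on the +x side, so L = (49.500, 0.0000). A1 meets TL tangentially, so CL is at right angles to TL, so C = L + (0, 8.7) = (49.500, 8.7000). On A1, L sits at bearing -90° from C; a 116° counterclockwise sweep puts H at bearing 26°, so H = C + 8.7·(cos 26°, sin 26°) = (57.320, 12.514). Then |TH| = |H − T| = 58.670.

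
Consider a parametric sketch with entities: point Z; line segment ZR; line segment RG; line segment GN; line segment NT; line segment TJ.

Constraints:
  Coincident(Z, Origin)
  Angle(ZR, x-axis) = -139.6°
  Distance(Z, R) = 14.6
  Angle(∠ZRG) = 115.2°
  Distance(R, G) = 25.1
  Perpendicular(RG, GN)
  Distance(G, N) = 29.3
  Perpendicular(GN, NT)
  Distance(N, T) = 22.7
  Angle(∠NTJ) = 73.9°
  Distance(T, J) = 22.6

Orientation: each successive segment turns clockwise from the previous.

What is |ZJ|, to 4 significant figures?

15.91

Z is at the origin; ZR runs at -139.6° with length 14.6, so R = (-11.12, -9.463). ∠ZRG = 115.2° gives RG at 155.6° from the x-axis; with |RG| = 25.1, G = (-33.98, 0.9064). RG is perpendicular to GN, so GN runs at 65.60°; with |GN| = 29.3, N = (-21.87, 27.59). The perpendicularity gives NT at right angles to GN, so NT runs at -24.40°; with |NT| = 22.7, T = (-1.200, 18.21). ∠NTJ = 73.9° gives TJ at -130.5° from the x-axis; with |TJ| = 22.6, J = (-15.88, 1.027). Then |ZJ| = |J − Z| = 15.91.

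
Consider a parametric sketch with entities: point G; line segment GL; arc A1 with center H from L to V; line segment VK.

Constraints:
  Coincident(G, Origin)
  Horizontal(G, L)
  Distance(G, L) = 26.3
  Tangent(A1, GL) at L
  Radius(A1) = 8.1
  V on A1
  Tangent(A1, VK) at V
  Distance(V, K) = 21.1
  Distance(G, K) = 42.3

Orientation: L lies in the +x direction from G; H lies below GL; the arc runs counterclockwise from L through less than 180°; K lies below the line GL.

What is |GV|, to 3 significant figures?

22.6

Checks: |HV| = 8.100 ✓; ∠(HV, VK) = 90.00° ✓; |VK| = 21.10 ✓; |GK| = 42.30 ✓.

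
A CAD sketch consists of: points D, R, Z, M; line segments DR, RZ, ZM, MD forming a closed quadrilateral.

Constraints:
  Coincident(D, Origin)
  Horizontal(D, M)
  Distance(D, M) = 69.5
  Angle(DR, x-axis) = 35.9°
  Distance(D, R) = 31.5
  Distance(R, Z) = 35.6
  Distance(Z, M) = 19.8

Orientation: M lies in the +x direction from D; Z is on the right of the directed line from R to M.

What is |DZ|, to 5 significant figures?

51.244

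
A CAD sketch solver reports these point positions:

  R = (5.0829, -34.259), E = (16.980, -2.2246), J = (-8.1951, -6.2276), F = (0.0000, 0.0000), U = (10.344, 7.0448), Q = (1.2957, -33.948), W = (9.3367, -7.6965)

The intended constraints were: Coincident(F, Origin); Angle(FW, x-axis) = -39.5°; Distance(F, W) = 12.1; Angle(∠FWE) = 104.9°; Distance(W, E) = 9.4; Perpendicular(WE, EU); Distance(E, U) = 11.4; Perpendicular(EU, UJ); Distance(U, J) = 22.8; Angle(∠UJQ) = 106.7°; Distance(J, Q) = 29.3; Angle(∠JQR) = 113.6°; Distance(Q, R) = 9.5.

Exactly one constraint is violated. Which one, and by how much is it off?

Distance(Q, R) = 9.5 — off by 5.70.

F = (0.00, 0.00) ✓; FW at -39.50° ✓; |FW| = 12.10 ✓; ∠FWE = 104.9° ✓; |WE| = 9.400 ✓; ∠(WE, EU) = 90.00° ✓; |EU| = 11.40 ✓; ∠(EU, UJ) = 90.00° ✓; |UJ| = 22.80 ✓; ∠UJQ = 106.7° ✓; |JQ| = 29.30 ✓; ∠JQR = 113.6° ✓; |QR| = 3.800 ✗.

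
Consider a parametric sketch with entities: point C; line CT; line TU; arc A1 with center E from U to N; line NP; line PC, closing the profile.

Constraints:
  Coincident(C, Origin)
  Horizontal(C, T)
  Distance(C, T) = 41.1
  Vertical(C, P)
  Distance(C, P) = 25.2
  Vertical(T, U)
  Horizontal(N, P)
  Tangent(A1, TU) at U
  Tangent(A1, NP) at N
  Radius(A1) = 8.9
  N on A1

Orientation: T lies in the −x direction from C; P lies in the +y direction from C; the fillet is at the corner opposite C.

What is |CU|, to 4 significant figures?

44.21

C is at the origin; C and T share the same y with |CT| = 41.1 and T on the −x side, so T = (-41.10, 0.000). C and P share the same x with |CP| = 25.2 and P on the +y side, so P = (0.000, 25.20). The virtual corner opposite C is at (-41.10, 25.20). Since A1 is tangent to TU there, EU ⟂ TU and since A1 is tangent to NP there, EN ⟂ NP, with radius 8.9, so the center E sits 8.9 in from both sides at E = (-32.20, 16.30). That places the tangent points at U = (-41.10, 16.30) on TU and N = (-32.20, 25.20) on NP. Then |CU| = |U − C| = 44.21.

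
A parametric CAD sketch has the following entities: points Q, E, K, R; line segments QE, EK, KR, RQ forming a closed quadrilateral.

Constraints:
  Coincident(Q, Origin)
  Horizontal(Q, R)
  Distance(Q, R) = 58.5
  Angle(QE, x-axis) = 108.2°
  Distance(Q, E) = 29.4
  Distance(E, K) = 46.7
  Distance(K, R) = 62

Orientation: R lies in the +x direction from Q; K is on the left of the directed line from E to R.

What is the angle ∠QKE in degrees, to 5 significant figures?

27.069°

Q is at the origin; Q and R share the same y with |QR| = 58.5 and R in +x, so R = (58.5, 0). QE runs at 108.2° with |QE| = 29.4, so E = (-9.1826, 27.929). K is determined by |EK| = 46.7 and |KR| = 62.0 together: it lies at the intersection of circle(E, 46.7) and circle(R, 62.0). With |ER| = 73.219, the foot of the radical line on ER is 25.252 from E and the perpendicular offset is √(46.7² − 25.252²) = 39.284. Taking the left-of-ER solution: K = (29.145, 54.610).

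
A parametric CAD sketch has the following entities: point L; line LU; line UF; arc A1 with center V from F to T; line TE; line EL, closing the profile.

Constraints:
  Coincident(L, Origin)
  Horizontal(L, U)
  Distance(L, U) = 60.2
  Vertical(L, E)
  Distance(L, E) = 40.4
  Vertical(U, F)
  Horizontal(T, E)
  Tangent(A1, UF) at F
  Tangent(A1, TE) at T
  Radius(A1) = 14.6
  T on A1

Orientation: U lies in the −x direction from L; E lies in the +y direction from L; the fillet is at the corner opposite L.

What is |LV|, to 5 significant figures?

52.393

LE is vertical with |LE| = 40.4 and E on the +y side, so E = (0.0000, 40.400). The virtual corner opposite L is at (-60.200, 40.400). A1 meets UF tangentially, so VF is at right angles to UF and tangency of A1 to TE means the radius VT is perpendicular to TE, with radius 14.6, so the center V sits 14.6 in from both sides at V = (-45.600, 25.800). Then |LV| = |V − L| = 52.393.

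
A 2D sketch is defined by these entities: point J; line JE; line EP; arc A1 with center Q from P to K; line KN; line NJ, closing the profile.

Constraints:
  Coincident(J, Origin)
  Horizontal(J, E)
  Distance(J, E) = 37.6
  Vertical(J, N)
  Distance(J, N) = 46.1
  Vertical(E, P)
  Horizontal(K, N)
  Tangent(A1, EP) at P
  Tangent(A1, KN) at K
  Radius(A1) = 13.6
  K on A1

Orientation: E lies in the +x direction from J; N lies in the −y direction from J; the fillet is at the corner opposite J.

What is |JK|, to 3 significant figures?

52.0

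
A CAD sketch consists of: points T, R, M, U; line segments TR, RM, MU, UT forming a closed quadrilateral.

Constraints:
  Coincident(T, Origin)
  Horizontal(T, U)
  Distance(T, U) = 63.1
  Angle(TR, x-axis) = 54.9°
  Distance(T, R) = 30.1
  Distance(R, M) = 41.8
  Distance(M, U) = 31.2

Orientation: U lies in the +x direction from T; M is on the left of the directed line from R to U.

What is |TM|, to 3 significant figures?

66.3

Checks: |RM| = 41.80 ✓; |MU| = 31.20 ✓.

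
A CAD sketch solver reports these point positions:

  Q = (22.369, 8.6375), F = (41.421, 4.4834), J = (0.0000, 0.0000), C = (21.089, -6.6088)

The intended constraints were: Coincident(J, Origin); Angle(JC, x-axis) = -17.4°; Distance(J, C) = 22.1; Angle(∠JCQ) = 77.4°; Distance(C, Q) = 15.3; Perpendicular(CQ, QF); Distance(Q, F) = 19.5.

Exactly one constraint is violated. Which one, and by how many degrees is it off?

Perpendicular(CQ, QF) — off by 7.50°.

J = (0.00, 0.00) ✓; JC at -17.40° ✓; |JC| = 22.10 ✓; ∠JCQ = 77.40° ✓; |CQ| = 15.30 ✓; ∠(CQ, QF) = 97.50° ✗; |QF| = 19.50 ✓.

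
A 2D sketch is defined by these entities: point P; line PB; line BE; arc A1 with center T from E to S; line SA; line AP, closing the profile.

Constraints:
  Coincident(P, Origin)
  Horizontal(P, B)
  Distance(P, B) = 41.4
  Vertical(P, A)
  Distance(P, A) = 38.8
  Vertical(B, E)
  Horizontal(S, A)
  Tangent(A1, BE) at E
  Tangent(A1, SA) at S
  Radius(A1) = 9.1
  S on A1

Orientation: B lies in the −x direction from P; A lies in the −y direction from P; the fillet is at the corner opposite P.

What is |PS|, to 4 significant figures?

50.48

The virtual corner opposite P is at (-41.40, -38.80). Tangency of A1 to BE means the radius TE is perpendicular to BE and the tangent condition forces TS to be normal to SA, with radius 9.1, so the center T sits 9.1 in from both sides at T = (-32.30, -29.70). That places the tangent points at E = (-41.40, -29.70) on BE and S = (-32.30, -38.80) on SA. Then |PS| = |S − P| = 50.48.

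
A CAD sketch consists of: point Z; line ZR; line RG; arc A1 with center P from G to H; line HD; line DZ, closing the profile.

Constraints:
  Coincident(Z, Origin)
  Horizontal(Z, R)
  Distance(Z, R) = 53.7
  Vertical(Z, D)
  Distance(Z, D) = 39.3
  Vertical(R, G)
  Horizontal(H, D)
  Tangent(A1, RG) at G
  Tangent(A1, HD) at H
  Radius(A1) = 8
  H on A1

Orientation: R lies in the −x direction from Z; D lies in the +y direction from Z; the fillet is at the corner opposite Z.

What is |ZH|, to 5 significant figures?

60.274

The virtual corner opposite Z is at (-53.700, 39.300). A1 meets RG tangentially, so PG is at right angles to RG and the tangent condition forces PH to be normal to HD, with radius 8.0, so the center P sits 8.0 in from both sides at P = (-45.700, 31.300). That places the tangent points at G = (-53.700, 31.300) on RG and H = (-45.700, 39.300) on HD. Then |ZH| = |H − Z| = 60.274.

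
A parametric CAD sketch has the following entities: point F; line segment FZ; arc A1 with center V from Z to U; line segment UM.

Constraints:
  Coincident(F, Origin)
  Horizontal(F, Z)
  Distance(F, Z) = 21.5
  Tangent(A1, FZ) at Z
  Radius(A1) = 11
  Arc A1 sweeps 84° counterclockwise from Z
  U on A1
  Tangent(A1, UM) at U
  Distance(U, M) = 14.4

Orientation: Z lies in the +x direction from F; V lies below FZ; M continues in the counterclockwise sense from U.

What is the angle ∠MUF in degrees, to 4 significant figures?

127.0°

F is at the origin; F and Z share the same y with |FZ| = 21.5 and Z on the +x side, so Z = (21.50, 0.000). Tangency of A1 to FZ means the radius VZ is perpendicular to FZ, so V = Z + (0, -11) = (21.50, -11.00). On A1, Z sits at bearing 90° from V; an 84° counterclockwise sweep puts U at bearing 174°, so U = V + 11.0·(cos 174°, sin 174°) = (10.56, -9.850). Since A1 is tangent to UM there, VU ⟂ UM, so UM runs along (−sin 174°, cos 174°); with |UM| = 14.4, M = (9.055, -24.17). Then cos ∠MUF = UM·UF / (|UM||UF|), giving 127.0°.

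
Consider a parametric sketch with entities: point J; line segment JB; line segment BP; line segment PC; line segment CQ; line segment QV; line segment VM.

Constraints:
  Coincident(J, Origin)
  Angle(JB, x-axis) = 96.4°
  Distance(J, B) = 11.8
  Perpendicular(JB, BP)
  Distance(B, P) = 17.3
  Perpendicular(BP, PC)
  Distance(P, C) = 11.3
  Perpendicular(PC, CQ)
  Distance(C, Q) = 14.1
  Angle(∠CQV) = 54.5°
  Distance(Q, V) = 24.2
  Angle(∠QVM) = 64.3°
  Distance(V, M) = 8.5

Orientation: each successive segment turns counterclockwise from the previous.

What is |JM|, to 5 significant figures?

24.867

J is at the origin; JB runs at 96.4° with length 11.8, so B = (-1.3153, 11.726). The perpendicularity gives BP at right angles to JB, so BP runs at -173.60°; with |BP| = 17.3, P = (-18.508, 9.7980). The perpendicularity gives PC at right angles to BP, so PC runs at -83.600°; with |PC| = 11.3, C = (-17.248, -1.4315). PC ⟂ CQ, so CQ runs at 6.4000°; with |CQ| = 14.1, Q = (-3.2358, 0.14018). ∠CQV = 54.5° gives QV at 131.90° from the x-axis; with |QV| = 24.2, V = (-19.397, 18.153). ∠QVM = 64.3° gives VM at -112.40° from the x-axis; with |VM| = 8.5, M = (-22.636, 10.294). Then |JM| = |M − J| = 24.867.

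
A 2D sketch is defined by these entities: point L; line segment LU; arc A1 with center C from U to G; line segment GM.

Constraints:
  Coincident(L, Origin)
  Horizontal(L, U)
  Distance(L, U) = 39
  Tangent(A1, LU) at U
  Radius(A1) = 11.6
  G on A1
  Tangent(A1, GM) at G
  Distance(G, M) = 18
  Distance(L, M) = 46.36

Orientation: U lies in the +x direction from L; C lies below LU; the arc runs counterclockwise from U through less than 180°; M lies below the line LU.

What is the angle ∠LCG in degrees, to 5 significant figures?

33.955°

L is at the origin; L and U share the same y with |LU| = 39.0 and U on the +x side, so U = (39.000, 0.0000). Tangency of A1 to LU means the radius CU is perpendicular to LU, so C = U + (0, -11.6) = (39.000, -11.600). Since CG ⟂ GM (tangency), |CM| = √(11.6² + 18.0²) = 21.414 regardless of where G sits on A1. So M lies on both circle(L, 46.36) and circle(C, 21.414); the below-LU intersection is M = (33.310, -32.244). G is the foot of the tangent from M: G = (27.930, -15.067).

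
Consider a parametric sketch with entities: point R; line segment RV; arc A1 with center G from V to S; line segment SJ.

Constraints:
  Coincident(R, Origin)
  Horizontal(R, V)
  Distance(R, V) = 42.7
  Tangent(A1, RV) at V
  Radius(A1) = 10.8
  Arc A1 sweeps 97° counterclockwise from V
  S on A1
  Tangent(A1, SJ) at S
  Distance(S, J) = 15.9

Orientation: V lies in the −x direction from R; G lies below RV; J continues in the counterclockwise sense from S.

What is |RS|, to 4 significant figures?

54.78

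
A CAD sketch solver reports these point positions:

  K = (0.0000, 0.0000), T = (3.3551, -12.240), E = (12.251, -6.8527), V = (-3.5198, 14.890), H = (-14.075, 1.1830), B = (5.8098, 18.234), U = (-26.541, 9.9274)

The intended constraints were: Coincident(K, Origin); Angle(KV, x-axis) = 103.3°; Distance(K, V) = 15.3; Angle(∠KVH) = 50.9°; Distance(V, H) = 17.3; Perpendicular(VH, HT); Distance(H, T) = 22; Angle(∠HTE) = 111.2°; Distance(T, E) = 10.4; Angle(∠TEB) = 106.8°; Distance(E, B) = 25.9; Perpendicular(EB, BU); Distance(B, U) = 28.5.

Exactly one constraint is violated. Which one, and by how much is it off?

Distance(B, U) = 28.5 — off by 4.90.

K = (0.00, 0.00) ✓; KV at 103.3° ✓; |KV| = 15.30 ✓; ∠KVH = 50.90° ✓; |VH| = 17.30 ✓; ∠(VH, HT) = 90.00° ✓; |HT| = 22.00 ✓; ∠HTE = 111.2° ✓; |TE| = 10.40 ✓; ∠TEB = 106.8° ✓; |EB| = 25.90 ✓; ∠(EB, BU) = 90.00° ✓; |BU| = 33.40 ✗.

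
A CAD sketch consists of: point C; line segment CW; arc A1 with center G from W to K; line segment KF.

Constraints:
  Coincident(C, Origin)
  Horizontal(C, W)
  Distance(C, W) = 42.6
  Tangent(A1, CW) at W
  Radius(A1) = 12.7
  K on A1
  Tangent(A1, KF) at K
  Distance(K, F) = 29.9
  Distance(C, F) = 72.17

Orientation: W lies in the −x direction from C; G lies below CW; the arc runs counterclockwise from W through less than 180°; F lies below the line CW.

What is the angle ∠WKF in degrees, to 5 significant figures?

139.65°

Checks: |GK| = 12.70 ✓; ∠(GK, KF) = 90.00° ✓; |KF| = 29.90 ✓; |CF| = 72.17 ✓.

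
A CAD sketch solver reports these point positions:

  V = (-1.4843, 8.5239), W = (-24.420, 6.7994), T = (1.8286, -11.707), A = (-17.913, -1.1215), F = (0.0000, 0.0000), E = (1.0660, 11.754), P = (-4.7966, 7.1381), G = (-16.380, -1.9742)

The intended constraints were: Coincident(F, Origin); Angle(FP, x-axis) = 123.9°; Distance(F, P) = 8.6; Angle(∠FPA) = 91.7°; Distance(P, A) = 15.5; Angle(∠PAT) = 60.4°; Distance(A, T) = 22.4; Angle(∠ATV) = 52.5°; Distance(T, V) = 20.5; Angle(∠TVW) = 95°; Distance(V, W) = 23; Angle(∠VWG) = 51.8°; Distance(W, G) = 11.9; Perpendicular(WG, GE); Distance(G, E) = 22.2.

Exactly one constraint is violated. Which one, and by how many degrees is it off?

Perpendicular(WG, GE) — off by 4.30°.

F = (0.00, 0.00) ✓; FP at 123.9° ✓; |FP| = 8.600 ✓; ∠FPA = 91.70° ✓; |PA| = 15.50 ✓; ∠PAT = 60.40° ✓; |AT| = 22.40 ✓; ∠ATV = 52.50° ✓; |TV| = 20.50 ✓; ∠TVW = 95.00° ✓; |VW| = 23.00 ✓; ∠VWG = 51.80° ✓; |WG| = 11.90 ✓; ∠(WG, GE) = 85.70° ✗; |GE| = 22.20 ✓.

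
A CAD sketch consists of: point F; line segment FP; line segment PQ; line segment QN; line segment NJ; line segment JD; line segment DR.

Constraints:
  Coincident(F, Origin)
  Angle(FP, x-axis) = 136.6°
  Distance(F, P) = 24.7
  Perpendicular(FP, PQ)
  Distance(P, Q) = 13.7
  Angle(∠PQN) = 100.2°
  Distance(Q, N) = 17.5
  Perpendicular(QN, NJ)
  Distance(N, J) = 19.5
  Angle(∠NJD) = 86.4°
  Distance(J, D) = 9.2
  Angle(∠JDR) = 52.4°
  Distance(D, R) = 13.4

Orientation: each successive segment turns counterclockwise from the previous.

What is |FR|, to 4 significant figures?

10.19

∠NJD = 86.4° gives JD at 130.0° from the x-axis; with |JD| = 9.2, D = (-7.193, 11.55). ∠JDR = 52.4° gives DR at -102.4° from the x-axis; with |DR| = 13.4, R = (-10.07, -1.537). Then |FR| = |R − F| = 10.19.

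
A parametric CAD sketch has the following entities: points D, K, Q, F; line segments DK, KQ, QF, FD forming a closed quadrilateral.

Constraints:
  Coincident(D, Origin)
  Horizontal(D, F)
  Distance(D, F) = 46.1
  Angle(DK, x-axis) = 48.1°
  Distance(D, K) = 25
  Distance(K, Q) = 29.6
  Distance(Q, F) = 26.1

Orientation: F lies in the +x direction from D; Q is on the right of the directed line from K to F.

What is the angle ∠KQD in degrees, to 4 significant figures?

54.02°

D is at the origin; D and F share the same y with |DF| = 46.1 and F in +x, so F = (46.1, 0). DK runs at 48.1° with |DK| = 25.0, so K = (16.70, 18.61). Q is determined by |KQ| = 29.6 and |QF| = 26.1 together: it lies at the intersection of circle(K, 29.6) and circle(F, 26.1). With |KF| = 34.80, the foot of the radical line on KF is 20.20 from K and the perpendicular offset is √(29.6² − 20.20²) = 21.64. Taking the right-of-KF solution: Q = (22.20, -10.48).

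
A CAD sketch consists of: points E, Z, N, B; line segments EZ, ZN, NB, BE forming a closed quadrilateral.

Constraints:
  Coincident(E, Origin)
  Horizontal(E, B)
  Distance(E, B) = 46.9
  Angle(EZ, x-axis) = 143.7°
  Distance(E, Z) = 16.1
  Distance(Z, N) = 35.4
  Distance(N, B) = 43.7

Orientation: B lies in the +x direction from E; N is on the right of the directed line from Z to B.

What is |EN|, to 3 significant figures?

20.7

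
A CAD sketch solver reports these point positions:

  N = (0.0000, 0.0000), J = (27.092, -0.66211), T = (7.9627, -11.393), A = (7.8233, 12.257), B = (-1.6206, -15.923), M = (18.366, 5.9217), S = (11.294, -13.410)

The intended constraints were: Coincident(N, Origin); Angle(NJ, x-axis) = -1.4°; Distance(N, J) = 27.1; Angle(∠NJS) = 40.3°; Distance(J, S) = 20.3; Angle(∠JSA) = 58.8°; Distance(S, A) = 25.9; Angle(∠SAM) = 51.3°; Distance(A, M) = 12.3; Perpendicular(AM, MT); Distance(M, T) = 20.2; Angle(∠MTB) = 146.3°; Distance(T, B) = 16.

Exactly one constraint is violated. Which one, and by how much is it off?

Distance(T, B) = 16 — off by 5.40.

N = (0.00, 0.00) ✓; NJ at -1.400° ✓; |NJ| = 27.10 ✓; ∠NJS = 40.30° ✓; |JS| = 20.30 ✓; ∠JSA = 58.80° ✓; |SA| = 25.90 ✓; ∠SAM = 51.30° ✓; |AM| = 12.30 ✓; ∠(AM, MT) = 90.00° ✓; |MT| = 20.20 ✓; ∠MTB = 146.3° ✓; |TB| = 10.60 ✗.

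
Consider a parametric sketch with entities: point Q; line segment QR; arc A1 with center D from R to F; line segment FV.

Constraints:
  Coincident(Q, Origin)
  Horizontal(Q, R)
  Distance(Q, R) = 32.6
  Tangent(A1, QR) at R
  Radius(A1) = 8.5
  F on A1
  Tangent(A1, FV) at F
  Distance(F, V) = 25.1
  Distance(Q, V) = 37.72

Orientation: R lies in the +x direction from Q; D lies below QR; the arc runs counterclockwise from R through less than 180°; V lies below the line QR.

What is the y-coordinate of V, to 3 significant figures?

-31.9

Q is at the origin; Q and R share the same y with |QR| = 32.6 and R on the +x side, so R = (32.6, 0.00). The tangent condition forces DR to be normal to QR, so D = R + (0, -8.5) = (32.6, -8.50). Since DF ⟂ FV (tangency), |DV| = √(8.5² + 25.1²) = 26.5 regardless of where F sits on A1. So V lies on both circle(Q, 37.72) and circle(D, 26.5); the below-QR intersection is V = (20.1, -31.9). F is the foot of the tangent from V: F = (24.2, -7.12).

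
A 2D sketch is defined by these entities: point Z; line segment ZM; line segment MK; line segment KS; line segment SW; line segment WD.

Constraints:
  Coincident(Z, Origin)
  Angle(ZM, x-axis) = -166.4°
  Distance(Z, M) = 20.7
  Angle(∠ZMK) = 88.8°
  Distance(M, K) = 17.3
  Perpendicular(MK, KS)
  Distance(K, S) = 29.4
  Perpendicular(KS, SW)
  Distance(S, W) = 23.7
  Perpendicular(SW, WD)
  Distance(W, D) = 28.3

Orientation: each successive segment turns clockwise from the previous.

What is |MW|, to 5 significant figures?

30.089

Z is at the origin; ZM runs at -166.4° with length 20.7, so M = (-20.120, -4.8674). ∠ZMK = 88.8° gives MK at 102.40° from the x-axis; with |MK| = 17.3, K = (-23.835, 12.029). MK ⟂ KS, so KS runs at 12.400°; with |KS| = 29.4, S = (4.8797, 18.342). KS is perpendicular to SW, so SW runs at -77.600°; with |SW| = 23.7, W = (9.9689, -4.8049). Then |MW| = |W − M| = 30.089.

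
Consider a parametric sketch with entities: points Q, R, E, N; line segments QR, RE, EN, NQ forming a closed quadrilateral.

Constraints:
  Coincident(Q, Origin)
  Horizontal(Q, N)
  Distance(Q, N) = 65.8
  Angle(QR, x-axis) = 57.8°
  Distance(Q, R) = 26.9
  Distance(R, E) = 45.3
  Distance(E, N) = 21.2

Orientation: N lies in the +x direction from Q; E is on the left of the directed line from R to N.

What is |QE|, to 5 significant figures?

62.917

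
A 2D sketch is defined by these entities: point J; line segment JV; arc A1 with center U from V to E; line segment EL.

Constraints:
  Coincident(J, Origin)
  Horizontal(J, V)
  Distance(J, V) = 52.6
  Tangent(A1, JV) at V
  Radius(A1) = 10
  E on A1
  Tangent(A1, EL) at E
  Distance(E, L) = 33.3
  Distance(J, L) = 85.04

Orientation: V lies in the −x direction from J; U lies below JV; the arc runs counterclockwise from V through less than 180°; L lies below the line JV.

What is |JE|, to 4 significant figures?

61.42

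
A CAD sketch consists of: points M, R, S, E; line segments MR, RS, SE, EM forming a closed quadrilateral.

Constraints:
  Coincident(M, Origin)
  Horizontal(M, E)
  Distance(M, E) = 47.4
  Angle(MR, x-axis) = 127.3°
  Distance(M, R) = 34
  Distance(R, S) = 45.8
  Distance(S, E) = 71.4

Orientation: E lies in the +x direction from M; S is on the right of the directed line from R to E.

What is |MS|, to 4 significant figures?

28.52

M is at the origin; M and E share the same y with |ME| = 47.4 and E in +x, so E = (47.4, 0). MR runs at 127.3° with |MR| = 34.0, so R = (-20.60, 27.05). S is determined by |RS| = 45.8 and |SE| = 71.4 together: it lies at the intersection of circle(R, 45.8) and circle(E, 71.4). With |RE| = 73.18, the foot of the radical line on RE is 16.09 from R and the perpendicular offset is √(45.8² − 16.09²) = 42.88. Taking the right-of-RE solution: S = (-21.50, -18.75).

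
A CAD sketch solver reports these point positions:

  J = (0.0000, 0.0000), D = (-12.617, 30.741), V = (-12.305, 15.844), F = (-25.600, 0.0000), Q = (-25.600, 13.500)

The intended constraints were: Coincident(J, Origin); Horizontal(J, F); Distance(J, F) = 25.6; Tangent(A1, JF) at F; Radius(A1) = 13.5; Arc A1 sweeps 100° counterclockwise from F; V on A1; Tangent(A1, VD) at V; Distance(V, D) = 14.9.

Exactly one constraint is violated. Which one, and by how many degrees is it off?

Tangent(A1, VD) at V — off by 8.80°.

J = (0.00, 0.00) ✓; J.y = 0.00, F.y = 0.00 ✓; |JF| = 25.60 ✓; ∠(QF, FJ) = 90.00° ✓; |QF| = 13.50 ✓; bearing(Q→V) − bearing(Q→F) = 100.0° ✓; |QV| = 13.50 ✓; ∠(QV, VD) = 98.80° ✗; |VD| = 14.90 ✓.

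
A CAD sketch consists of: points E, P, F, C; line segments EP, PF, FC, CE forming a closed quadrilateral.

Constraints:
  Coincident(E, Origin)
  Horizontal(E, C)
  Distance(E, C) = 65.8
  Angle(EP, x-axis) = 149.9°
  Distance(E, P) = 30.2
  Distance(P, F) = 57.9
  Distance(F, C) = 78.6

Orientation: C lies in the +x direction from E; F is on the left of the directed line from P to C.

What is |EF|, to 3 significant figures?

59.4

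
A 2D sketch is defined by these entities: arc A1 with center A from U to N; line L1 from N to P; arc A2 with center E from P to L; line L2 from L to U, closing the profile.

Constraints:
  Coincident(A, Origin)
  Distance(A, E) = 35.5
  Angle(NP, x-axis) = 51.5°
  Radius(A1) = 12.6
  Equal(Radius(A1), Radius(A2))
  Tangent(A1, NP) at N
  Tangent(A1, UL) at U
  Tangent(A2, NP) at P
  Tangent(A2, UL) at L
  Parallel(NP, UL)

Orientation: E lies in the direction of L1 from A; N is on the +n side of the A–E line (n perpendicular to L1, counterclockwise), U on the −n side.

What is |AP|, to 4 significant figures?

37.67

The slot axis is L1's direction at 51.5°, so u = (cos 51.5°, sin 51.5°) = (0.6225, 0.7826) and n = (−sin 51.5°, cos 51.5°) = (-0.7826, 0.6225). A is at the origin and E lies 35.5 along u from A, so E = 35.5·u = (22.10, 27.78). Tangency of A1 to both parallel lines with radius 12.6 puts N and U at A ± 12.6·n: N = (-9.861, 7.844), U = (9.861, -7.844). Equal radii place P and L the same way about E: P = E + 12.6·n = (12.24, 35.63), L = E − 12.6·n = (31.96, 19.94). Then |AP| = |P − A| = 37.67.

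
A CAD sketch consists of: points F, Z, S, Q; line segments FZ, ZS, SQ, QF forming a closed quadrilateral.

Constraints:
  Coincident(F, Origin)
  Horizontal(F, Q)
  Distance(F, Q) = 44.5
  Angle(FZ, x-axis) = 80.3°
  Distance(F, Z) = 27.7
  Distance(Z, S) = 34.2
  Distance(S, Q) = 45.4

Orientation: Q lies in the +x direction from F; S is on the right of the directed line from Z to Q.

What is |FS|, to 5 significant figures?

6.5282

Checks: |ZS| = 34.20 ✓; |SQ| = 45.40 ✓.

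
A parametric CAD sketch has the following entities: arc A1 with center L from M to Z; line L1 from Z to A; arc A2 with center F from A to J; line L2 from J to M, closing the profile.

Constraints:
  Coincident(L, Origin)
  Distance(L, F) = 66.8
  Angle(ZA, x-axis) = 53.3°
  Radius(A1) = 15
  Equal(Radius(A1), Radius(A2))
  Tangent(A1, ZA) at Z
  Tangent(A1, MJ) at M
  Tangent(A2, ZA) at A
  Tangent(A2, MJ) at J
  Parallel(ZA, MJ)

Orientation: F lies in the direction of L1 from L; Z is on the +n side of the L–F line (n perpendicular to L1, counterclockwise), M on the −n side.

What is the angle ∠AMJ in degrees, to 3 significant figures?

24.2°

The slot axis is L1's direction at 53.3°, so u = (cos 53.3°, sin 53.3°) = (0.598, 0.802) and n = (−sin 53.3°, cos 53.3°) = (-0.802, 0.598). L is at the origin and F lies 66.8 along u from L, so F = 66.8·u = (39.9, 53.6). Tangency of A1 to both parallel lines with radius 15.0 puts Z and M at L ± 15.0·n: Z = (-12.0, 8.96), M = (12.0, -8.96). Equal radii place A and J the same way about F: A = F + 15.0·n = (27.9, 62.5), J = F − 15.0·n = (51.9, 44.6). Then cos ∠AMJ = MA·MJ / (|MA||MJ|), giving 24.2°.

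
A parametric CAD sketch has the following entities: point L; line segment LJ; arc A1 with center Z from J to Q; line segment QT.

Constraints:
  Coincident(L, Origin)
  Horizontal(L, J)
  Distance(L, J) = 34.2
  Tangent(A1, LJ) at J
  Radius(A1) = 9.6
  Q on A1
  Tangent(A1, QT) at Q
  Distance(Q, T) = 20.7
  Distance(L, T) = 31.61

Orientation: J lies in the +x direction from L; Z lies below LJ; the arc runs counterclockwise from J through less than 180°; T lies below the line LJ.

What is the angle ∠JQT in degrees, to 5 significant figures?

144.85°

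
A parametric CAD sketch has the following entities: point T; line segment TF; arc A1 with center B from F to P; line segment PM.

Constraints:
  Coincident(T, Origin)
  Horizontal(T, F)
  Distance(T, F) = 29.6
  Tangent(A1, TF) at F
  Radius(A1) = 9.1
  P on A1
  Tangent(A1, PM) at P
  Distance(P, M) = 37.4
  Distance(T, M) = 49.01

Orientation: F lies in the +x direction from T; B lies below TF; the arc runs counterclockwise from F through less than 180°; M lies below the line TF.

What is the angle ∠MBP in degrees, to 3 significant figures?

76.3°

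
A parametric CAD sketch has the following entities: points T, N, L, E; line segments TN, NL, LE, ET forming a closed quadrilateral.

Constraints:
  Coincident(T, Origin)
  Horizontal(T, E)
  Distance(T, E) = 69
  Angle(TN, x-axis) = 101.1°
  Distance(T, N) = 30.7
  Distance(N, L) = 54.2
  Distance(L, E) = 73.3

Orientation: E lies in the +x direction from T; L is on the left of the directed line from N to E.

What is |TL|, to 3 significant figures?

74.2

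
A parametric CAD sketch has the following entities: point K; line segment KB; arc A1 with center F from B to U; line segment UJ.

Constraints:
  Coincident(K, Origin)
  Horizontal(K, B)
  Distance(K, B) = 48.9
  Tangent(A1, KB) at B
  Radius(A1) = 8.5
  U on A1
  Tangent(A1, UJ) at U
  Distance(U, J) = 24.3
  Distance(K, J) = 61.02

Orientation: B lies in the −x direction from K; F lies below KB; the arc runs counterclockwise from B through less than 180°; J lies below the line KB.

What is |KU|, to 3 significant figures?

58.1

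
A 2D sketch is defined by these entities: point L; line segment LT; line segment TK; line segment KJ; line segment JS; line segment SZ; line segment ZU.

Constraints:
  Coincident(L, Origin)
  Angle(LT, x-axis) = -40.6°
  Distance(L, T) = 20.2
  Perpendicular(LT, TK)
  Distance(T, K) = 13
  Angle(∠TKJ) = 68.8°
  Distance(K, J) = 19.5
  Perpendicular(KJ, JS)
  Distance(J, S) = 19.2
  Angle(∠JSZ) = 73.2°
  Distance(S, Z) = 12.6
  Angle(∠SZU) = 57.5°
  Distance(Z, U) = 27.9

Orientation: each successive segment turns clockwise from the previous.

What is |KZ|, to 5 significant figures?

17.245

L is at the origin; LT runs at -40.6° with length 20.2, so T = (15.337, -13.146). LT ⟂ TK, so TK runs at -130.60°; with |TK| = 13.0, K = (6.8772, -23.016). ∠TKJ = 68.8° gives KJ at 118.20° from the x-axis; with |KJ| = 19.5, J = (-2.3375, -5.8307). KJ ⟂ JS, so JS runs at 28.200°; with |JS| = 19.2, S = (14.584, 3.2422). ∠JSZ = 73.2° gives SZ at -78.600° from the x-axis; with |SZ| = 12.6, Z = (17.074, -9.1092). Then |KZ| = |Z − K| = 17.245.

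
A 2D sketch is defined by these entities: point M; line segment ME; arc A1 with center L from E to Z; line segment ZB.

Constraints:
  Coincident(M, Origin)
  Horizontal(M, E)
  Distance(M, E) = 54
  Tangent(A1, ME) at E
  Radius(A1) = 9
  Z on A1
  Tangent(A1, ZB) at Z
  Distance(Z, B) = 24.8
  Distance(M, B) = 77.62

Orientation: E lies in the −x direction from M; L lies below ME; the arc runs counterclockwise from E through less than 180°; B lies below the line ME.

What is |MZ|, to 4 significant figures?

62.42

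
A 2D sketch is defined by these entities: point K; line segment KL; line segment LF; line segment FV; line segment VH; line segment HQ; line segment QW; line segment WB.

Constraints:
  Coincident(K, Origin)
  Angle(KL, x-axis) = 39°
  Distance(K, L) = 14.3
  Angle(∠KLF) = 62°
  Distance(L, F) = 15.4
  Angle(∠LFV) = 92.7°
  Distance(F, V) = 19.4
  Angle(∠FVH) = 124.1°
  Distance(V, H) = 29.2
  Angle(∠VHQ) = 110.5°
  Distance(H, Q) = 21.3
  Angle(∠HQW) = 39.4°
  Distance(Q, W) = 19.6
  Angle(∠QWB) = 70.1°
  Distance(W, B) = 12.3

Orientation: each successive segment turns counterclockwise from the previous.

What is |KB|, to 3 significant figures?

27.0

K is at the origin; KL runs at 39.0° with length 14.3, so L = (11.1, 9.00). ∠KLF = 62.0° gives LF at 157° from the x-axis; with |LF| = 15.4, F = (-3.06, 15.0). ∠LFV = 92.7° gives FV at -116° from the x-axis; with |FV| = 19.4, V = (-11.5, -2.46). ∠FVH = 124.1° gives VH at -59.8° from the x-axis; with |VH| = 29.2, H = (3.21, -27.7). ∠VHQ = 110.5° gives HQ at 9.70° from the x-axis; with |HQ| = 21.3, Q = (24.2, -24.1). ∠HQW = 39.4° gives QW at 150° from the x-axis; with |QW| = 19.6, W = (7.18, -14.4). ∠QWB = 70.1° gives WB at -99.8° from the x-axis; with |WB| = 12.3, B = (5.09, -26.5). Then |KB| = |B − K| = 27.0.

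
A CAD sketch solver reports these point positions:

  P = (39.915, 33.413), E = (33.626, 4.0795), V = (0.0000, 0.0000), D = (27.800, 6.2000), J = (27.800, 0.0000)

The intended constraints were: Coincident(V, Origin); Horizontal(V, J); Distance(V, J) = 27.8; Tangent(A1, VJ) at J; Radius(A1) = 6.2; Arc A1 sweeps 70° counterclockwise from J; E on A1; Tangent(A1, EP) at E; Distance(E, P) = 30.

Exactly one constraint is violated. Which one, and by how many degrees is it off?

Tangent(A1, EP) at E — off by 7.90°.

V = (0.00, 0.00) ✓; V.y = 0.00, J.y = 0.00 ✓; |VJ| = 27.80 ✓; ∠(DJ, JV) = 90.00° ✓; |DJ| = 6.200 ✓; bearing(D→E) − bearing(D→J) = 70.00° ✓; |DE| = 6.200 ✓; ∠(DE, EP) = 82.10° ✗; |EP| = 30.00 ✓.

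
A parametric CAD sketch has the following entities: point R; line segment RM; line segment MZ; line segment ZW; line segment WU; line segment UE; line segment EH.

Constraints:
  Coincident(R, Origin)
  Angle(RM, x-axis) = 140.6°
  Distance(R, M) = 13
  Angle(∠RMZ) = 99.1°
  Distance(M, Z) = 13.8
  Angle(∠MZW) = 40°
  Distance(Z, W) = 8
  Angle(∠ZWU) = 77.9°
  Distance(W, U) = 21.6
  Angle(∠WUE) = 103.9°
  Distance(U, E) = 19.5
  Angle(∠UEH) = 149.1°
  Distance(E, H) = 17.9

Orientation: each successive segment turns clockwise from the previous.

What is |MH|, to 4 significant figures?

42.43

R is at the origin; RM runs at 140.6° with length 13.0, so M = (-10.05, 8.251). ∠RMZ = 99.1° gives MZ at 59.70° from the x-axis; with |MZ| = 13.8, Z = (-3.083, 20.17). ∠MZW = 40.0° gives ZW at -80.30° from the x-axis; with |ZW| = 8.0, W = (-1.735, 12.28). ∠ZWU = 77.9° gives WU at 177.6° from the x-axis; with |WU| = 21.6, U = (-23.32, 13.19). ∠WUE = 103.9° gives UE at 101.5° from the x-axis; with |UE| = 19.5, E = (-27.20, 32.29). ∠UEH = 149.1° gives EH at 70.60° from the x-axis; with |EH| = 17.9, H = (-21.26, 49.18). Then |MH| = |H − M| = 42.43.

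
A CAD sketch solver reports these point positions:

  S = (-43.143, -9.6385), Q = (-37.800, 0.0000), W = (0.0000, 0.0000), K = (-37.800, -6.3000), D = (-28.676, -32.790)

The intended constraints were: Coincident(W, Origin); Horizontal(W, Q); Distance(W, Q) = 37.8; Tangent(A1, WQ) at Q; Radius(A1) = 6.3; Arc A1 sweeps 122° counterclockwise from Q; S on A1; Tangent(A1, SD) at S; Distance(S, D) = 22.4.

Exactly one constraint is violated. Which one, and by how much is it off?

Distance(S, D) = 22.4 — off by 4.90.

W = (0.00, 0.00) ✓; W.y = 0.00, Q.y = 0.00 ✓; |WQ| = 37.80 ✓; ∠(KQ, QW) = 90.00° ✓; |KQ| = 6.300 ✓; bearing(K→S) − bearing(K→Q) = 122.0° ✓; |KS| = 6.300 ✓; ∠(KS, SD) = 90.00° ✓; |SD| = 27.30 ✗.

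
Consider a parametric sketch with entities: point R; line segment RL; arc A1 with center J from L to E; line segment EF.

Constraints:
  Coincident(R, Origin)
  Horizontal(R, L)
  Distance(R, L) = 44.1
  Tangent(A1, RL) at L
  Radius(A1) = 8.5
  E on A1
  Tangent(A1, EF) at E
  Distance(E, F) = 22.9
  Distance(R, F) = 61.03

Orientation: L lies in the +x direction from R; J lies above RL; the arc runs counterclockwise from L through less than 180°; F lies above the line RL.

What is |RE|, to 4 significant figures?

53.30

Checks: |JE| = 8.500 ✓; ∠(JE, EF) = 90.00° ✓; |EF| = 22.90 ✓; |RF| = 61.03 ✓.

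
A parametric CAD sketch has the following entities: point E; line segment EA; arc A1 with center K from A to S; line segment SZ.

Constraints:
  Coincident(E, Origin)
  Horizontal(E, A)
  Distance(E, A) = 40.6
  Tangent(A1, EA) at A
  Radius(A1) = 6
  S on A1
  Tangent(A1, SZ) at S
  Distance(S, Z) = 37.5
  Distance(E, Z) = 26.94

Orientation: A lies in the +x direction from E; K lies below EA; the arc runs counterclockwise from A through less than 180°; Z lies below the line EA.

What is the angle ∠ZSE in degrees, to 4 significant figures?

42.54°

E is at the origin; E and A share the same y with |EA| = 40.6 and A on the +x side, so A = (40.60, 0.000). The tangent condition forces KA to be normal to EA, so K = A + (0, -6) = (40.60, -6.000). Since KS ⟂ SZ (tangency), |KZ| = √(6.0² + 37.5²) = 37.98 regardless of where S sits on A1. So Z lies on both circle(E, 26.94) and circle(K, 37.98); the below-EA intersection is Z = (8.124, -25.69). S is the foot of the tangent from Z: S = (36.72, -1.425).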